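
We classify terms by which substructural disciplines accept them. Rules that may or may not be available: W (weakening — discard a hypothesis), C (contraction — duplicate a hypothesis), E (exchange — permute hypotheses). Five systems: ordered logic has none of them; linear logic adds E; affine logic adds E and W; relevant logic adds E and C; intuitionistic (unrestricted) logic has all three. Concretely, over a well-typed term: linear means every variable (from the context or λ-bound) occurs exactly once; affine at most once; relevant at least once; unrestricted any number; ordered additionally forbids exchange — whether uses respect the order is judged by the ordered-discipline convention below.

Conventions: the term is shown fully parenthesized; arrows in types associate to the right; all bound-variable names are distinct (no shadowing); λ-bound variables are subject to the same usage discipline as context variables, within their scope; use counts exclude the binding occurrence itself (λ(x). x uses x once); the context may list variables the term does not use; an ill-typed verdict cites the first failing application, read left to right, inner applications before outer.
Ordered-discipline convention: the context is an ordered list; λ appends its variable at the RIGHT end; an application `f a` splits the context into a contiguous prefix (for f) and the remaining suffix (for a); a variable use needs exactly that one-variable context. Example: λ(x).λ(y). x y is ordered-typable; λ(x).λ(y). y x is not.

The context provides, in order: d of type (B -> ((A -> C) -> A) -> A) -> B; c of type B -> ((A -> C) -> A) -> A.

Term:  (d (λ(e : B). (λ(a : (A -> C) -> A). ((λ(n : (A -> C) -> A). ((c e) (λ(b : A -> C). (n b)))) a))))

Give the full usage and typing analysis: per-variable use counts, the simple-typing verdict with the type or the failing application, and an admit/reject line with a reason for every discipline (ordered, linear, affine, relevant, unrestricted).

use counts: d=1; c=1; e (bound)=1; a (bound)=1; n (bound)=1; b (bound)=1
left-to-right use order: d, c, e, n, b, a
typing: well-typed at B
ordered: ✓, d, c, e, a, n, b once each; derivable with no W/C/E
linear: ✓, each of d, c, e, a, n, b used exactly once
affine: ✓, d, c, e, a, n, b: no repeats, contraction unneeded
relevant: ✓, d, c, e, a, n, b: all used, weakening unneeded
unrestricted: ✓, typability at B is all that's needed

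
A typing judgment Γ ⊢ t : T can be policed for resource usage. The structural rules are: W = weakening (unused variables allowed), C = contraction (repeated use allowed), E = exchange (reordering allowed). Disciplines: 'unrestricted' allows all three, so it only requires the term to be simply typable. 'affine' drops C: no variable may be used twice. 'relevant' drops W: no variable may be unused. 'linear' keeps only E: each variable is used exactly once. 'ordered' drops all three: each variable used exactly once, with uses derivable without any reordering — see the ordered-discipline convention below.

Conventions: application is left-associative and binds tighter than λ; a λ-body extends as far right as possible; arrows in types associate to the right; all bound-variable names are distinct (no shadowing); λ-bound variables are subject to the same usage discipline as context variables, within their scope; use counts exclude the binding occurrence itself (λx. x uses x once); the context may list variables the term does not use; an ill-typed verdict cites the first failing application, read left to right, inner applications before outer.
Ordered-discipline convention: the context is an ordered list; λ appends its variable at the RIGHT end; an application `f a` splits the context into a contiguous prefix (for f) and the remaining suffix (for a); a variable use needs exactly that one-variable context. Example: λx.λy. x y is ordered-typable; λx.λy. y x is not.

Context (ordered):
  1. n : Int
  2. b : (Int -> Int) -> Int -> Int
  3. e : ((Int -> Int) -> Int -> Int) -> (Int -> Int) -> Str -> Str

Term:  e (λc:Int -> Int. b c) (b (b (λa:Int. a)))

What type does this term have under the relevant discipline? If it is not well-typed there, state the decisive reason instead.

not well-typed under relevant — needs weakening: n unused
variable uses: n: 0, b: 3, e: 1, c [bound]: 1, a [bound]: 1
order of uses: e, b, c, b, b, a
typing: the term checks, with type Str -> Str
per-discipline verdicts: ordered ✗; linear ✗; affine ✗; relevant ✗; unrestricted ✓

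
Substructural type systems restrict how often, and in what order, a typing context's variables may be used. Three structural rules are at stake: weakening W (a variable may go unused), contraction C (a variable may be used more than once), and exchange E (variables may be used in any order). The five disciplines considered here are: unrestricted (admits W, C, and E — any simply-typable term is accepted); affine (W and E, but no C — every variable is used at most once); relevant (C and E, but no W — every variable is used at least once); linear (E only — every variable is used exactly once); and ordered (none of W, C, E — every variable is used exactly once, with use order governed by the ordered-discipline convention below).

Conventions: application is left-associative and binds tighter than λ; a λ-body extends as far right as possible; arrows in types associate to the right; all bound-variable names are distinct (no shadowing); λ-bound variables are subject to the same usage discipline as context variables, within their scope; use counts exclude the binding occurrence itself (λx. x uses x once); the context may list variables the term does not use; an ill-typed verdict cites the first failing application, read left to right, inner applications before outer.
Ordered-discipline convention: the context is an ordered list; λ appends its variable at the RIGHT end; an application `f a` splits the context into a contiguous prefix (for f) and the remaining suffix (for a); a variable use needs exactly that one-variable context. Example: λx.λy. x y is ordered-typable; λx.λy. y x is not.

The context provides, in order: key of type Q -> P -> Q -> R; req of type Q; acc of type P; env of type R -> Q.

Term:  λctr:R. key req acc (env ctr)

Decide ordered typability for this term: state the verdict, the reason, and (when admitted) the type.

yes — single-use (key, req, acc, env, ctr), ordered derivation ok; term : R -> R
counts: key: 1, req: 1, acc: 1, env: 1, ctr (bound): 1
use order (left to right): key, req, acc, env, ctr
typing: the term checks, with type R -> R
all disciplines: ordered ✓, linear ✓, affine ✓, relevant ✓, unrestricted ✓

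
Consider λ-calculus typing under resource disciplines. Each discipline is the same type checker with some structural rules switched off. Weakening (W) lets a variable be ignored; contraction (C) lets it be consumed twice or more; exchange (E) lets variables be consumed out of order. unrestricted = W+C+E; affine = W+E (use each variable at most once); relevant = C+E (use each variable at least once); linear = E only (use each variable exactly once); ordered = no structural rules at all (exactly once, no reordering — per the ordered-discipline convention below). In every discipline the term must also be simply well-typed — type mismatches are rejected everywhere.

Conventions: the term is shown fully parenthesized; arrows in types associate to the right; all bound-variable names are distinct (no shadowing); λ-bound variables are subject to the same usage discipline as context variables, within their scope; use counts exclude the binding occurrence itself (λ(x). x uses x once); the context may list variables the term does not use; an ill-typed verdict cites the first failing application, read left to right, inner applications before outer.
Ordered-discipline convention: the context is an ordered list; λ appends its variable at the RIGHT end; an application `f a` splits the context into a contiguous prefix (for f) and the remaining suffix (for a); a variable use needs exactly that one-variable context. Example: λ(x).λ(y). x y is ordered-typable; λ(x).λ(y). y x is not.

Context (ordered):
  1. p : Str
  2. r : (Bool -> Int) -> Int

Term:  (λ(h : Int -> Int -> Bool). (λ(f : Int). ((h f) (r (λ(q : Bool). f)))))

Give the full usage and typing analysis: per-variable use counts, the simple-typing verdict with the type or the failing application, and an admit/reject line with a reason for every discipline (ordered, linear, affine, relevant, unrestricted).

variable uses: p: 0×; r: 1×; h (bound): 1×; f (bound): 2×; q (bound): 0×
use order (left to right): h, f, r, f
typing: the term checks, with type (Int -> Int -> Bool) -> Int -> Bool
ordered: ✗, repeated use of f ×2; p, q never used (weakening)
linear: ✗, repeated use of f ×2; p, q never used (weakening)
affine: ✗, repeated use of f ×2
relevant: ✗, p, q never used (weakening)
unrestricted: ✓, well-typed at (Int -> Int -> Bool) -> Int -> Bool; no restrictions here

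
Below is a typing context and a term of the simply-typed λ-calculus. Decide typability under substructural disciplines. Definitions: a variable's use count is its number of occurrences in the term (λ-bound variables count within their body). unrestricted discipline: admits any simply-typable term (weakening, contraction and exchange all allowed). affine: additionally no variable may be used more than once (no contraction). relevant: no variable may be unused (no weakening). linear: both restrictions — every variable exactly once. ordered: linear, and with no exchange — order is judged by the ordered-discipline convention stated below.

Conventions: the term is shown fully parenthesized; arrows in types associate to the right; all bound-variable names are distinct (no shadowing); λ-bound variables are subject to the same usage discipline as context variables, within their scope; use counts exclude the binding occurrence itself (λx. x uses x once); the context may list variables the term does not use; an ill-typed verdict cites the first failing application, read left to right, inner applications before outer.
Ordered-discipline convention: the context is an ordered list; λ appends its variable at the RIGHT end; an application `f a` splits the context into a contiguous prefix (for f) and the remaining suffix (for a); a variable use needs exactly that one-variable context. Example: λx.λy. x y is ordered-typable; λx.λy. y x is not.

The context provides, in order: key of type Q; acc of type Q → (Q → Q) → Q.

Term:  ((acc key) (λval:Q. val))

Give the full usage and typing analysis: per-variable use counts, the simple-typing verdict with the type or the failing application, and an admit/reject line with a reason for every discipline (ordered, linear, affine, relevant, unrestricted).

variable uses: key: 1×, acc: 1×, val [bound]: 1×
left-to-right use order: acc, key, val
typing: the term checks, with type Q
ordered: ✗, needs exchange: uses follow acc, key, val
linear: ✓, each of key, acc, val used exactly once
affine: ✓, at most one use each (key, acc, val)
relevant: ✓, every one of key, acc, val appears
unrestricted: ✓, type-checks (Q) and nothing is barred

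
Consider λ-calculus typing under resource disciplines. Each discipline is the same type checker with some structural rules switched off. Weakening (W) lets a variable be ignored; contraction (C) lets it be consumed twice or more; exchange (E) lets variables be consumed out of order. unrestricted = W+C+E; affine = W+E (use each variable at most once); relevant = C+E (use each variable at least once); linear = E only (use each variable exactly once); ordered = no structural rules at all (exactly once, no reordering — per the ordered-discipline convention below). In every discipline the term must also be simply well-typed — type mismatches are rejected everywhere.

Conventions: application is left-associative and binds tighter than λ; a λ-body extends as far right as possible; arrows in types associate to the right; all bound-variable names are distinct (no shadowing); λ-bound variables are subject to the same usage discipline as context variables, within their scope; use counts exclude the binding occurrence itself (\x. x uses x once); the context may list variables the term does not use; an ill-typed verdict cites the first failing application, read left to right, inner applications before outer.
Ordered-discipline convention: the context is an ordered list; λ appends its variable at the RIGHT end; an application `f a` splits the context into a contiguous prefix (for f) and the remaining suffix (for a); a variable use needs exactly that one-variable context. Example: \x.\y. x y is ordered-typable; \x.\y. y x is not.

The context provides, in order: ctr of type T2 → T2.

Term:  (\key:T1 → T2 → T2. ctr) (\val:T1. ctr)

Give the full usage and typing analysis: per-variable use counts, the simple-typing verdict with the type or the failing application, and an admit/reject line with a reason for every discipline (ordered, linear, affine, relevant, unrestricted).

variable uses: ctr=2, key (λ-bound)=0, val (λ-bound)=0
uses in reading order: ctr, ctr
typing: well-typed — term : T2 → T2
ordered: ✗, repeated use of ctr ×2; key, val never used (weakening)
linear: ✗, repeated use of ctr ×2; key, val never used (weakening)
affine: ✗, repeated use of ctr ×2
relevant: ✗, key, val never used (weakening)
unrestricted: ✓, simply typable at T2 → T2; W, C, E all held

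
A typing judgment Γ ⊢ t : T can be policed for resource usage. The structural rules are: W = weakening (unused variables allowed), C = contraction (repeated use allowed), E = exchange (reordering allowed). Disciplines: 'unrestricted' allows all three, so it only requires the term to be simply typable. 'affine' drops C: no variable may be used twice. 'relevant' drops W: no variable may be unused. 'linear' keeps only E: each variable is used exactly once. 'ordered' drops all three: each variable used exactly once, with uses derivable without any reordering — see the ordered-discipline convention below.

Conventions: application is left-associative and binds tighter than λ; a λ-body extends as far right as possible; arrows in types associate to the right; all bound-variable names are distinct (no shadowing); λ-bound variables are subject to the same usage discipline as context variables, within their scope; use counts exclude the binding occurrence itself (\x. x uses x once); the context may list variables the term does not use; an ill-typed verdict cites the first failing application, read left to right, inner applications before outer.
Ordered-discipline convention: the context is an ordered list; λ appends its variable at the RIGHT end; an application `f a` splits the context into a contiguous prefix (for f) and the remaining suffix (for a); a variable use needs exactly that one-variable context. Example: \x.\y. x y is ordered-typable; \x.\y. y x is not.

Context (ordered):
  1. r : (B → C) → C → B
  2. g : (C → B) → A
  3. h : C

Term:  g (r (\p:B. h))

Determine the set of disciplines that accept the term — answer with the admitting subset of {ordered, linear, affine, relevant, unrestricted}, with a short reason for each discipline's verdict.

admitted in: affine, unrestricted
counts: r: 1; g: 1; h: 1; p (λ-bound): 0
uses in reading order: g, r, h
typing: well-typed at A
ordered: ✗, needs weakening: p unused
linear: ✗, needs weakening: p unused
affine: ✓, at most one use each (r, g, h, p)
relevant: ✗, needs weakening: p unused
unrestricted: ✓, well-typed at A; no restrictions here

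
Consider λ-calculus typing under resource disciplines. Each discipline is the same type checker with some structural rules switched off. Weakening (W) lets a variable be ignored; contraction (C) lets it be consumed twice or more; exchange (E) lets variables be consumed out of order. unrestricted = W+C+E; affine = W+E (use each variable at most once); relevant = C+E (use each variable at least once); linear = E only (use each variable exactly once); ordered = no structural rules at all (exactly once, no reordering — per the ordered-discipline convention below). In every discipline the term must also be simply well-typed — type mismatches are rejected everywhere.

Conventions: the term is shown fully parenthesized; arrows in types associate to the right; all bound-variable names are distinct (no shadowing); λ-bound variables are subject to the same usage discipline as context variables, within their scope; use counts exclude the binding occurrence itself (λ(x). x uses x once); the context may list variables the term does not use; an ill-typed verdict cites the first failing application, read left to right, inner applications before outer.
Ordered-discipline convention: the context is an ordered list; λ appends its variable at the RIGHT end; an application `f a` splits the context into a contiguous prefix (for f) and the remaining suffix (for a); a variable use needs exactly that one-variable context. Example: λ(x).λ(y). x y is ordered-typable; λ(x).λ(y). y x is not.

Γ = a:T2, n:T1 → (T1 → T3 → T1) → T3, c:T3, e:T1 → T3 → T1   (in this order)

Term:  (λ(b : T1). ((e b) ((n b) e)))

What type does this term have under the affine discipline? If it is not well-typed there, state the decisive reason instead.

not well-typed under affine — needs contraction — e ×2, b ×2
usage: a: 0, n: 1, c: 0, e: 2, b (λ-bound): 2
order of uses: e, b, n, b, e
typing: well-typed — term : T1 → T1
per-discipline verdicts: ordered ✗, linear ✗, affine ✗, relevant ✗, unrestricted ✓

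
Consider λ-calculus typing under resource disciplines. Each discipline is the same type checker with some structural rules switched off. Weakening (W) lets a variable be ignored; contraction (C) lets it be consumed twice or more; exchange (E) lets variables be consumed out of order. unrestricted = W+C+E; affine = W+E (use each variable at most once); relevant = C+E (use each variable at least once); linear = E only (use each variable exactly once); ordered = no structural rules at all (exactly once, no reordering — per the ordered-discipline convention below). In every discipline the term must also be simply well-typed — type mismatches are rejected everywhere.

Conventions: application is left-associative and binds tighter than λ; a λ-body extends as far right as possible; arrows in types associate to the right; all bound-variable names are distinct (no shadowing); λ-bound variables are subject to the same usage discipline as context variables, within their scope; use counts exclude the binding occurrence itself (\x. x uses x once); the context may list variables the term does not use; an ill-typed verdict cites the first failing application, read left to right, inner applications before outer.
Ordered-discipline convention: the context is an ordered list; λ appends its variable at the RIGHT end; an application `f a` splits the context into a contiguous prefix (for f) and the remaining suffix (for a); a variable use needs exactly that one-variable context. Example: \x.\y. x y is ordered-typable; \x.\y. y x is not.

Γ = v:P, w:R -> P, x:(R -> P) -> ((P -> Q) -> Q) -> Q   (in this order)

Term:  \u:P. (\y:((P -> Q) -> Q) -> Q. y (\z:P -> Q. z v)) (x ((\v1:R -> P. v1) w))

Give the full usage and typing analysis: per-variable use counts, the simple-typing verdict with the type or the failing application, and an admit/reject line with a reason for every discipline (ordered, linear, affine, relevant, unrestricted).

use counts: v ×1, w ×1, x ×1, u (λ-bound) ×0, y (λ-bound) ×1, z (λ-bound) ×1, v1 (λ-bound) ×1
order of uses: y, z, v, x, v1, w
typing: well-typed — term : P -> Q
ordered: ✗ — unused: u — weakening required
linear: ✗ — unused: u — weakening required
affine: ✓ — v, w, x, u, y, z, v1: no repeats, contraction unneeded
relevant: ✗ — unused: u — weakening required
unrestricted: ✓ — simply typable at P -> Q; W, C, E all held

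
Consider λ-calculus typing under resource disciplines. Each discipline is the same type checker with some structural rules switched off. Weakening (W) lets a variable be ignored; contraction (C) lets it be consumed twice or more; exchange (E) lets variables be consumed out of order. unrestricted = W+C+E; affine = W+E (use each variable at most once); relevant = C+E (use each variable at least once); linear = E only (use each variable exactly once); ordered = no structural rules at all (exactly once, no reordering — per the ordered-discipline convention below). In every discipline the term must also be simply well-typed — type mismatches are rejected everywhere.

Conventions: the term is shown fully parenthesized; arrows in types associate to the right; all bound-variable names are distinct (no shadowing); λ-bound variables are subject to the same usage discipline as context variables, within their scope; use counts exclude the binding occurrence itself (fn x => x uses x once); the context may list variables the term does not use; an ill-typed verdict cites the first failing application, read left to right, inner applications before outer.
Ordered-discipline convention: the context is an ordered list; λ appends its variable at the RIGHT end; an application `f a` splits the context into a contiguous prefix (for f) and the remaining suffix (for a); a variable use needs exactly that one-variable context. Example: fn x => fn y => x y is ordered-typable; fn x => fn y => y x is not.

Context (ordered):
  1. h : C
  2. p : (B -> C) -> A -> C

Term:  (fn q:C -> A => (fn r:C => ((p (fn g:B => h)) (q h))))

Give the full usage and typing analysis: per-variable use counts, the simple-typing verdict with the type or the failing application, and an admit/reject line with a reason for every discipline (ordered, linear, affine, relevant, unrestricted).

counts: h=2; p=1; q [bound]=1; r [bound]=0; g [bound]=0
order of uses: p, h, q, h
typing: ✓ — (C -> A) -> C -> C
ordered ✗ (uses contraction: h ×2; r, g never used (weakening))
linear ✗ (uses contraction: h ×2; r, g never used (weakening))
affine ✗ (uses contraction: h ×2)
relevant ✗ (r, g never used (weakening))
unrestricted ✓ (typability at (C -> A) -> C -> C is all that's needed)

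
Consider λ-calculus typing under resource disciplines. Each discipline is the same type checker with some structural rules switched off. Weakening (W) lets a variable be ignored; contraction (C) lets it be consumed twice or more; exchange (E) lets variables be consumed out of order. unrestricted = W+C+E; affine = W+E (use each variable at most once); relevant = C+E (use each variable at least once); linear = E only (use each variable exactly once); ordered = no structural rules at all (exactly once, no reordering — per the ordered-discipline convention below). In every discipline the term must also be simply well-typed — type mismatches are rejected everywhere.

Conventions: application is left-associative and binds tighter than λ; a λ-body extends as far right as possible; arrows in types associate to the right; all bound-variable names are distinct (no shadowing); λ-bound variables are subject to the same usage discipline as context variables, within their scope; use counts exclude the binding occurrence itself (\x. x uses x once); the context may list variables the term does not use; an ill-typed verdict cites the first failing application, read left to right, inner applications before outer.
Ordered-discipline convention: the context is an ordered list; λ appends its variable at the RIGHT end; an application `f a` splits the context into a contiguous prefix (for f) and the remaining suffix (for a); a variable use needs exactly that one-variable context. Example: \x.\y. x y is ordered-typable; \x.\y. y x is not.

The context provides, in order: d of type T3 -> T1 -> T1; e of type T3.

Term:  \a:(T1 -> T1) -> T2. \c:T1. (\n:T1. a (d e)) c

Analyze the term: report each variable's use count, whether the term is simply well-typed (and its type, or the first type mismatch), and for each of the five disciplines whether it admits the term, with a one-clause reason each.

usage: d: 1×, e: 1×, a (λ-bound): 1×, c (λ-bound): 1×, n (λ-bound): 0×
uses in reading order: a, d, e, c
typing: ✓ — ((T1 -> T1) -> T2) -> T1 -> T2
ordered ✗ (unused: n — weakening required)
linear ✗ (unused: n — weakening required)
affine ✓ (none of d, e, a, c, n used more than once)
relevant ✗ (unused: n — weakening required)
unrestricted ✓ (well-typed at ((T1 -> T1) -> T2) -> T1 -> T2; no restrictions here)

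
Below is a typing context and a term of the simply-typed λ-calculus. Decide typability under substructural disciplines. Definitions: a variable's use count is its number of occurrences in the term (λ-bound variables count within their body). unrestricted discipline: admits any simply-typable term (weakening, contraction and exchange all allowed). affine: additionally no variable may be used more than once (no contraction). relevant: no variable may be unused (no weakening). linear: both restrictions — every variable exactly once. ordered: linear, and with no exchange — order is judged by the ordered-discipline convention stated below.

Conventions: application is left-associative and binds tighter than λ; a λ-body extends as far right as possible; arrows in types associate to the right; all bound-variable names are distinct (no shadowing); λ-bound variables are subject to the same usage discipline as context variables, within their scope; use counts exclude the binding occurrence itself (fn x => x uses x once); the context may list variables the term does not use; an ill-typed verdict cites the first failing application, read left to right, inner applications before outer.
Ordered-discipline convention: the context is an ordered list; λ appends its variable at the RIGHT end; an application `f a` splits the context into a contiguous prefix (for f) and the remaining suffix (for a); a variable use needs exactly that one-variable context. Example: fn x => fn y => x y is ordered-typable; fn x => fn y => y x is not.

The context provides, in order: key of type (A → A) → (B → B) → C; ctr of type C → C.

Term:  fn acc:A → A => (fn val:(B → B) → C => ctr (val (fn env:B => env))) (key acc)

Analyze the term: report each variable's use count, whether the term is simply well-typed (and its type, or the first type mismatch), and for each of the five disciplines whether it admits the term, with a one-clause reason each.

use counts: key: 1; ctr: 1; acc (bound): 1; val (bound): 1; env (bound): 1
order of uses: ctr, val, env, key, acc
typing: well-typed at (A → A) → C
ordered: ✗, no contiguous prefix/suffix split fits ctr, val, env, key, acc
linear: ✓, single use per variable (key, ctr, acc, val, env)
affine: ✓, none of key, ctr, acc, val, env used more than once
relevant: ✓, key, ctr, acc, val, env: all used, weakening unneeded
unrestricted: ✓, type-checks ((A → A) → C) and nothing is barred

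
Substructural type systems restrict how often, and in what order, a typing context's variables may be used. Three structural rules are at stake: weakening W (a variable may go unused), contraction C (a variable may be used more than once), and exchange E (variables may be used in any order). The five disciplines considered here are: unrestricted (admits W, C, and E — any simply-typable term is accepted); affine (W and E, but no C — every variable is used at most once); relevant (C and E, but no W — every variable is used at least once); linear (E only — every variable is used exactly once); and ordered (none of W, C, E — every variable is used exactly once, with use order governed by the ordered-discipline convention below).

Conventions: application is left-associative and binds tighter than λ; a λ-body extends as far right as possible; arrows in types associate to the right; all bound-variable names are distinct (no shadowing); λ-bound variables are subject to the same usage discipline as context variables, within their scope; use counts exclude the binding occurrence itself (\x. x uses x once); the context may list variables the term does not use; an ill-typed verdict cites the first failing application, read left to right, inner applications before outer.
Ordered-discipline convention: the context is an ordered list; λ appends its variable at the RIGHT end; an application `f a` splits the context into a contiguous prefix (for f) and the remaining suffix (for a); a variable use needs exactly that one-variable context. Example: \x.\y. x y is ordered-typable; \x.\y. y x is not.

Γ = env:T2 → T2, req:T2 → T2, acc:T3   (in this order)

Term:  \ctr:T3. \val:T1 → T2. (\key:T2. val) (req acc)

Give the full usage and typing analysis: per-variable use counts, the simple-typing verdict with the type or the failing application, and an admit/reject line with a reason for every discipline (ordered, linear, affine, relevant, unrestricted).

use counts: env: 0×; req: 1×; acc: 1×; ctr (bound): 0×; val (bound): 1×; key (bound): 0×
order of uses: val, req, acc
typing: ill-typed: argument of type T3 where T2 is required
ordered: ✗ — not simply typable
linear: ✗ — fails simple typing
affine: ✗ — a type mismatch blocks all five
relevant: ✗ — the type mismatch rejects it
unrestricted: ✗ — not simply typable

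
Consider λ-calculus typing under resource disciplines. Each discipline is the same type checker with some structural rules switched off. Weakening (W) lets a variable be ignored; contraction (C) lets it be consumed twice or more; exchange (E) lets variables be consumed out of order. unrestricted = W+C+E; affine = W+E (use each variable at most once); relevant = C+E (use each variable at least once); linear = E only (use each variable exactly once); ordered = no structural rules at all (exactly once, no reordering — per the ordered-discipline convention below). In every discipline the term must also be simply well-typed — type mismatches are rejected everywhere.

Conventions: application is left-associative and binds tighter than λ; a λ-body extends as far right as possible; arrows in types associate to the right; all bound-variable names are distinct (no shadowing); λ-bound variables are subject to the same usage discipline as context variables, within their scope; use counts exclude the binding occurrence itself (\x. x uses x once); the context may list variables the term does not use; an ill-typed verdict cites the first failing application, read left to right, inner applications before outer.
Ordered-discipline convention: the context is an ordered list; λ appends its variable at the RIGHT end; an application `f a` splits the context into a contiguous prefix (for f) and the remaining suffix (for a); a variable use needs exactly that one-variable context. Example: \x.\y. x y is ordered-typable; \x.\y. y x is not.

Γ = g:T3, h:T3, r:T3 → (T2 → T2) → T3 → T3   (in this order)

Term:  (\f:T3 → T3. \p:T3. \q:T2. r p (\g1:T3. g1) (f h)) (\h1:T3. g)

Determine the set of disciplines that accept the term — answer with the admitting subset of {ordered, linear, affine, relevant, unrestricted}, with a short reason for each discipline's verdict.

accepted by: none
counts: g: 1, h: 1, r: 1, f (λ-bound): 1, p (λ-bound): 1, q (λ-bound): 0, g1 (λ-bound): 1, h1 (λ-bound): 0
order of uses: r, p, g1, f, h, g
typing: ill-typed: an application expects T2 → T2 but receives T3 → T3
ordered: ✗ — a type mismatch blocks all five
linear: ✗ — the type mismatch rejects it
affine: ✗ — not simply typable
relevant: ✗ — fails simple typing
unrestricted: ✗ — a type mismatch blocks all five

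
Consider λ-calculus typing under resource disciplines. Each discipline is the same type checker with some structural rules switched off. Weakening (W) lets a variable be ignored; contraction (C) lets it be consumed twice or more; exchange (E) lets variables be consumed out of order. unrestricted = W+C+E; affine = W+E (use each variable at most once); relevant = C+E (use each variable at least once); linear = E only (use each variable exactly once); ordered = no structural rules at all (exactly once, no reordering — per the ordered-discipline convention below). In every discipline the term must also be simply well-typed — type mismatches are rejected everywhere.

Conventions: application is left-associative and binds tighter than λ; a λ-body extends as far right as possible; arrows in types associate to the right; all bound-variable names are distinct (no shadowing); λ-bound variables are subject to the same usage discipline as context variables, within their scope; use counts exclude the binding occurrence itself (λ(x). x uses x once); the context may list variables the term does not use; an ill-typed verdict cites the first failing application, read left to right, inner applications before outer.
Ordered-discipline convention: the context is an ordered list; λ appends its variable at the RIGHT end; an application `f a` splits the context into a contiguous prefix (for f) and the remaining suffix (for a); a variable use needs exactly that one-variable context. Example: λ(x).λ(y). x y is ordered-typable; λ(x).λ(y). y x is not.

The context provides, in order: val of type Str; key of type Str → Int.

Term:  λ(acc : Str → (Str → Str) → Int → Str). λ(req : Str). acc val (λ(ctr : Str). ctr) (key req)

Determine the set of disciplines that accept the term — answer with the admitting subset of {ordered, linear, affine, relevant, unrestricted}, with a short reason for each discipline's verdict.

admitted by: linear, affine, relevant, unrestricted
counts: val ×1, key ×1, acc [bound] ×1, req [bound] ×1, ctr [bound] ×1
order of uses: acc, val, ctr, key, req
typing: well-typed — term : (Str → (Str → Str) → Int → Str) → Str → Str
ordered: ✗ — use order acc, val, ctr, key, req needs exchange
linear: ✓ — single use per variable (val, key, acc, req, ctr)
affine: ✓ — none of val, key, acc, req, ctr used more than once
relevant: ✓ — none of val, key, acc, req, ctr goes unused
unrestricted: ✓ — type-checks ((Str → (Str → Str) → Int → Str) → Str → Str) and nothing is barred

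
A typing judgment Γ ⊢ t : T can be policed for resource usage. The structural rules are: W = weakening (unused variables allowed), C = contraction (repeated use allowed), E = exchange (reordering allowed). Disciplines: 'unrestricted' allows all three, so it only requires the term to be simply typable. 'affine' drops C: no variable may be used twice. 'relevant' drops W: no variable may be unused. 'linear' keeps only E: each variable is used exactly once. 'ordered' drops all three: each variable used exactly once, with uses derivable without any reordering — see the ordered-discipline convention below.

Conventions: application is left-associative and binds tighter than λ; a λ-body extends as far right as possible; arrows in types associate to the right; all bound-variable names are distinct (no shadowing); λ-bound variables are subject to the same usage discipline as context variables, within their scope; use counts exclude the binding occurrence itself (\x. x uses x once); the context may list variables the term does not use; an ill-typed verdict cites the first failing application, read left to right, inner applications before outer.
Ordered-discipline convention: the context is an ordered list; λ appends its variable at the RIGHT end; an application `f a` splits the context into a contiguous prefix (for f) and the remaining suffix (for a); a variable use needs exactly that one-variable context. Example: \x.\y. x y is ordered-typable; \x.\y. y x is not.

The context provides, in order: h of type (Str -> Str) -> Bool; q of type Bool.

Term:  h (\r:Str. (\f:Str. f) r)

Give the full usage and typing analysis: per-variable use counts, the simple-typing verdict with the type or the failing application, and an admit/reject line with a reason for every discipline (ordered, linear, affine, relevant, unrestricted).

variable uses: h: 1; q: 0; r (λ-bound): 1; f (λ-bound): 1
order of uses: h, f, r
typing: the term checks, with type Bool
ordered: ✗, q never used (weakening)
linear: ✗, q never used (weakening)
affine: ✓, h, q, r, f: no repeats, contraction unneeded
relevant: ✗, q never used (weakening)
unrestricted: ✓, simply typable at Bool; W, C, E all held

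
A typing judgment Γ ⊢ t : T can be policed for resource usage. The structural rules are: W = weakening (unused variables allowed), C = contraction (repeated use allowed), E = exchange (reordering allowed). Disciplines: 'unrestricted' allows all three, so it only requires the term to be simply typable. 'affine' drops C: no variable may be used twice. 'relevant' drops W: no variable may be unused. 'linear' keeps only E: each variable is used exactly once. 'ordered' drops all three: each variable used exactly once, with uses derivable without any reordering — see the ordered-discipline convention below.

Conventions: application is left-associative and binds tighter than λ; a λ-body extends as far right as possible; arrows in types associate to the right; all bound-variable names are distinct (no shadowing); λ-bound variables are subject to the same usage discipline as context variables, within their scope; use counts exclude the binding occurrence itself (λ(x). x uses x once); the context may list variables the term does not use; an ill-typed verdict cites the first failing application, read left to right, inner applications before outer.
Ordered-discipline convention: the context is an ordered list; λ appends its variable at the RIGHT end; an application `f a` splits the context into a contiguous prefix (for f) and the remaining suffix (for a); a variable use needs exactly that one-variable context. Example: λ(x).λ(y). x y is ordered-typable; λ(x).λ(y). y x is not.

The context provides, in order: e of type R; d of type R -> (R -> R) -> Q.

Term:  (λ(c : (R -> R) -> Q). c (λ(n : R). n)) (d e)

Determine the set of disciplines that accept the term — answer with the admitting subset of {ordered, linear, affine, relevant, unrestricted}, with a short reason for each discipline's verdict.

accepted by: linear, affine, relevant, unrestricted
usage: e: 1, d: 1, c (bound): 1, n (bound): 1
left-to-right use order: c, n, d, e
typing: ✓ — Q
ordered ✗ (use order c, n, d, e needs exchange)
linear ✓ (exactly-once usage across e, d, c, n)
affine ✓ (no duplicate uses among e, d, c, n)
relevant ✓ (none of e, d, c, n goes unused)
unrestricted ✓ (simply typable at Q; W, C, E all held)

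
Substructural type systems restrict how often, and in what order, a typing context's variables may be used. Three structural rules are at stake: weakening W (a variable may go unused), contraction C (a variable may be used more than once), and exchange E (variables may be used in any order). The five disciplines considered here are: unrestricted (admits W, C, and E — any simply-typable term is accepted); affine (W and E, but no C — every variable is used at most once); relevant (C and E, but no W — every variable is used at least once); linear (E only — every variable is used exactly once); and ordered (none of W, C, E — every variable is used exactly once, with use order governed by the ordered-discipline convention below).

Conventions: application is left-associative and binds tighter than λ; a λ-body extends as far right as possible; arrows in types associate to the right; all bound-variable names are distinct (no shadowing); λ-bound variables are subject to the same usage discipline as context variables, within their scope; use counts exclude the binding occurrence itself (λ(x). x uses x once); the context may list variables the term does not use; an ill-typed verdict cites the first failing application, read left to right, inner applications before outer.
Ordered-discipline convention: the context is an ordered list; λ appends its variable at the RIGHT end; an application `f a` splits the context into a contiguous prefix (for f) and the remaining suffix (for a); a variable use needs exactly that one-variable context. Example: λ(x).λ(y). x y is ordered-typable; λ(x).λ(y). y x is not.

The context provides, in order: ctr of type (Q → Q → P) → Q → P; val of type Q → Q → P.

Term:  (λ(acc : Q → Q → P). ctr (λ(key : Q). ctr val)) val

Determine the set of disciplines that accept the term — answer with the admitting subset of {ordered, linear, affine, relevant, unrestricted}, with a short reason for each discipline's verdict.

accepted by: unrestricted
usage: ctr: 2×; val: 2×; acc (bound): 0×; key (bound): 0×
left-to-right use order: ctr, ctr, val, val
typing: well-typed — term : Q → P
ordered: ✗, uses contraction: ctr ×2, val ×2; acc, key left unused
linear: ✗, uses contraction: ctr ×2, val ×2; acc, key left unused
affine: ✗, uses contraction: ctr ×2, val ×2
relevant: ✗, acc, key left unused
unrestricted: ✓, typability at Q → P is all that's needed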